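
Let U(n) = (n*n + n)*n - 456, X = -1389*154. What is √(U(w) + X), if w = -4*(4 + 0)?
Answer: I*√218202 ≈ 467.12*I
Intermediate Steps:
X = -213906
w = -16 (w = -4*4 = -16)
U(n) = -456 + n*(n + n²) (U(n) = (n² + n)*n - 456 = (n + n²)*n - 456 = n*(n + n²) - 456 = -456 + n*(n + n²))
√(U(w) + X) = √((-456 + (-16)² + (-16)³) - 213906) = √((-456 + 256 - 4096) - 213906) = √(-4296 - 213906) = √(-218202) = I*√218202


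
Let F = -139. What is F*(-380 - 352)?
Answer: 101748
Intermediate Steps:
F*(-380 - 352) = -139*(-380 - 352) = -139*(-732) = 101748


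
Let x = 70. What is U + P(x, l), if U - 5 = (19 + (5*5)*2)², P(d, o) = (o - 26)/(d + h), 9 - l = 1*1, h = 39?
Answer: 519476/109 ≈ 4765.8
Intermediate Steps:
l = 8 (l = 9 - 1 = 8)
P(d, o) = (-26 + o)/(39 + d) (P(d, o) = (o - 26)/(d + 39) = (-26 + o)/(39 + d))
U = 4766 (U = 5 + (19 + (5*5)*2)² = 5 + (19 + 25*2)² = 5 + (19 + 50)² = 5 + 69² = 5 + 4761 = 4766)
U + P(x, l) = 4766 + (-26 + 8)/(39 + 70) = 4766 - 18/109 = 519476/109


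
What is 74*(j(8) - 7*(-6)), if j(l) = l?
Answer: 3700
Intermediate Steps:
74*(j(8) - 7*(-6)) = 74*(8 - 7*(-6)) = 74*(8 + 42) = 74*50 = 3700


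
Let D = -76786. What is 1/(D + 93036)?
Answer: 1/16250 ≈ 6.1538e-5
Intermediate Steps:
1/(D + 93036) = 1/(-76786 + 93036) = 1/16250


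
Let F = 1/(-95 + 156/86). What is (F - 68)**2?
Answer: 74266605361/16056049 ≈ 4625.5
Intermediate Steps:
F = -43/4007 (F = 1/(-95 + 156*(1/86)) = 1/(-95 + 78/43) = 1/(-4007/43) = -43/4007 ≈ -0.010731)
(F - 68)**2 = (-43/4007 - 68)**2 = (-272519/4007)**2 = 74266605361/16056049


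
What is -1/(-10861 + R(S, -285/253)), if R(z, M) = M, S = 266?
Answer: 253/2748118 ≈ 9.2063e-5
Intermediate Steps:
-1/(-10861 + R(S, -285/253)) = -1/(-10861 - 285/253) = -1/(-2748118/253) = -1*(-253/2748118) = 253/2748118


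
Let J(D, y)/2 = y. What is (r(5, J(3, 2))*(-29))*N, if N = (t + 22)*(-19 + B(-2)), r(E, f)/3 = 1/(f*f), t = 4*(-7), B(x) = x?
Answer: -5481/8 ≈ -685.13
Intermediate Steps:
t = -28
J(D, y) = 2*y
r(E, f) = 3/f² (r(E, f) = 3*(1/(f*f)) = 3/f²)
N = 126 (N = (-28 + 22)*(-19 - 2) = -6*(-21) = 126)
(r(5, J(3, 2))*(-29))*N = ((3/(2*2)²)*(-29))*126 = ((3/4²)*(-29))*126 = ((3*(1/16))*(-29))*126 = ((3/16)*(-29))*126 = -87/16*126 = -5481/8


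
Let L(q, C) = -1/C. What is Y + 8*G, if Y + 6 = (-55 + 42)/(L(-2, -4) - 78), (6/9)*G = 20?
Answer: 72826/311 ≈ 234.17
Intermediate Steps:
G = 30 (G = (3/2)*20 = 30)
Y = -1814/311 (Y = -6 + (-55 + 42)/(-1/(-4) - 78) = -6 - 13/(-1*(-¼) - 78) = -6 - 13/(¼ - 78) = -6 - 13/(-311/4) = -6 - 13*(-4/311) = -6 + 52/311 = -1814/311 ≈ -5.8328)
Y + 8*G = -1814/311 + 8*30 = -1814/311 + 240 = 72826/311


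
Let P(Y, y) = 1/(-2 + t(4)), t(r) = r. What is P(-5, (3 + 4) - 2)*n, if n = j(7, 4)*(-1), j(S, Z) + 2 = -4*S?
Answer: 15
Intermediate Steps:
j(S, Z) = -2 - 4*S
P(Y, y) = ½ (P(Y, y) = 1/(-2 + 4) = 1/2 = ½)
n = 30 (n = (-2 - 4*7)*(-1) = (-2 - 28)*(-1) = -30*(-1) = 30)
P(-5, (3 + 4) - 2)*n = (½)*30 = 15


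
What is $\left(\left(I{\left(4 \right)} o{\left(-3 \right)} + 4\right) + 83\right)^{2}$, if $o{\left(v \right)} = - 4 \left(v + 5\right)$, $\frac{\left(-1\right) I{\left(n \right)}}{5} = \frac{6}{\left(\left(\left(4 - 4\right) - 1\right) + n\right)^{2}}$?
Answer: $\frac{116281}{9} \approx 12920.0$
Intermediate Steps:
$I{\left(n \right)} = - \frac{30}{\left(-1 + n\right)^{2}}$ ($I{\left(n \right)} = - 5 \frac{6}{\left(\left(\left(4 - 4\right) - 1\right) + n\right)^{2}} = - 5 \frac{6}{\left(\left(0 - 1\right) + n\right)^{2}} = - 5 \frac{6}{\left(-1 + n\right)^{2}} = - \frac{30}{\left(-1 + n\right)^{2}}$)
$o{\left(v \right)} = -20 - 4 v$ ($o{\left(v \right)} = - 4 \left(5 + v\right) = -20 - 4 v$)
$\left(\left(I{\left(4 \right)} o{\left(-3 \right)} + 4\right) + 83\right)^{2} = \left(\left(- \frac{30}{\left(-1 + 4\right)^{2}} \left(-20 - -12\right) + 4\right) + 83\right)^{2} = \left(\left(- \frac{30}{9} \left(-20 + 12\right) + 4\right) + 83\right)^{2} = \left(\left(\left(-30\right) \frac{1}{9} \left(-8\right) + 4\right) + 83\right)^{2} = \left(\left(\left(- \frac{10}{3}\right) \left(-8\right) + 4\right) + 83\right)^{2} = \left(\left(\frac{80}{3} + 4\right) + 83\right)^{2} = \left(\frac{92}{3} + 83\right)^{2} = \left(\frac{341}{3}\right)^{2} = \frac{116281}{9}$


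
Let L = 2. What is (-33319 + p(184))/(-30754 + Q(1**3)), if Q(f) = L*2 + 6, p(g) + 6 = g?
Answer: 11047/10248 ≈ 1.0780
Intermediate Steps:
p(g) = -6 + g
Q(f) = 10 (Q(f) = 2*2 + 6 = 4 + 6 = 10)
(-33319 + p(184))/(-30754 + Q(1**3)) = (-33319 + (-6 + 184))/(-30754 + 10) = (-33319 + 178)/(-30744) = -33141*(-1/30744) = 11047/10248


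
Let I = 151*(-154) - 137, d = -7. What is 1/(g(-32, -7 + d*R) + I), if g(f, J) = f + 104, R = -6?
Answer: -1/23319 ≈ -4.2884e-5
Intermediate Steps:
g(f, J) = 104 + f
I = -23391 (I = -23254 - 137 = -23391)
1/(g(-32, -7 + d*R) + I) = 1/((104 - 32) - 23391) = 1/(72 - 23391) = 1/(-23319) = -1/23319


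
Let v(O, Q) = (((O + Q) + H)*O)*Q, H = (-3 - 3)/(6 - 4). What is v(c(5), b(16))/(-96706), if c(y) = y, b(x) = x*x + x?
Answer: -186320/48353 ≈ -3.8533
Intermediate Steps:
b(x) = x + x² (b(x) = x² + x = x + x²)
H = -3 (H = -6/2 = -6*½ = -3)
v(O, Q) = O*Q*(-3 + O + Q) (v(O, Q) = (((O + Q) - 3)*O)*Q = ((-3 + O + Q)*O)*Q = (O*(-3 + O + Q))*Q = O*Q*(-3 + O + Q))
v(c(5), b(16))/(-96706) = (5*(16*(1 + 16))*(-3 + 5 + 16*(1 + 16)))/(-96706) = (5*(16*17)*(-3 + 5 + 16*17))*(-1/96706) = (5*272*(-3 + 5 + 272))*(-1/96706) = (5*272*274)*(-1/96706) = 372640*(-1/96706) = -186320/48353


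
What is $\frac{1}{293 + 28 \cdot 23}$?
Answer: $\frac{1}{937} \approx 0.0010672$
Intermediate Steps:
$\frac{1}{293 + 28 \cdot 23} = \frac{1}{293 + 644} = \frac{1}{937}$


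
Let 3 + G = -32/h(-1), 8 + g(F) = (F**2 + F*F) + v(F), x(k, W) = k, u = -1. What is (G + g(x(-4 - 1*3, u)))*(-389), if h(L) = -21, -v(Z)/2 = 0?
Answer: -723151/21 ≈ -34436.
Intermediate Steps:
v(Z) = 0 (v(Z) = -2*0 = 0)
g(F) = -8 + 2*F**2 (g(F) = -8 + ((F**2 + F*F) + 0) = -8 + ((F**2 + F**2) + 0) = -8 + (2*F**2 + 0) = -8 + 2*F**2)
G = -31/21 (G = -3 - 32/(-21) = -3 - 32*(-1/21) = -3 + 32/21 = -31/21 ≈ -1.4762)
(G + g(x(-4 - 1*3, u)))*(-389) = (-31/21 + (-8 + 2*(-4 - 1*3)**2))*(-389) = (-31/21 + (-8 + 2*(-4 - 3)**2))*(-389) = (-31/21 + (-8 + 2*(-7)**2))*(-389) = (-31/21 + (-8 + 2*49))*(-389) = (-31/21 + (-8 + 98))*(-389) = (-31/21 + 90)*(-389) = (1859/21)*(-389) = -723151/21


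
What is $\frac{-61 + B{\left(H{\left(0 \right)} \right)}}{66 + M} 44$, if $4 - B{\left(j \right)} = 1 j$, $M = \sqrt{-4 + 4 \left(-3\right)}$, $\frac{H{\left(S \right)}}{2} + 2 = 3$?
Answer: $- \frac{42834}{1093} + \frac{2596 i}{1093} \approx -39.189 + 2.3751 i$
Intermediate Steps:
$H{\left(S \right)} = 2$ ($H{\left(S \right)} = -4 + 2 \cdot 3 = -4 + 6 = 2$)
$M = 4 i$ ($M = \sqrt{-4 - 12} = \sqrt{-16} = 4 i \approx 4.0 i$)
$B{\left(j \right)} = 4 - j$ ($B{\left(j \right)} = 4 - 1 j = 4 - j$)
$\frac{-61 + B{\left(H{\left(0 \right)} \right)}}{66 + M} 44 = \frac{-61 + \left(4 - 2\right)}{66 + 4 i} 44 = \left(-61 + \left(4 - 2\right)\right) \frac{66 - 4 i}{4372} \cdot 44 = \left(-61 + 2\right) \frac{66 - 4 i}{4372} \cdot 44 = - 59 \frac{66 - 4 i}{4372} \cdot 44 = - \frac{59 \left(66 - 4 i\right)}{4372} \cdot 44 = - \frac{649 \left(66 - 4 i\right)}{1093}$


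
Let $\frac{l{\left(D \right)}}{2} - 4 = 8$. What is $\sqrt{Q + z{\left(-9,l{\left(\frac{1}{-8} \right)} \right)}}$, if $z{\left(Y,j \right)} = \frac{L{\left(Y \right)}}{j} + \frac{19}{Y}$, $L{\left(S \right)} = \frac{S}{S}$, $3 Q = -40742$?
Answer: $\frac{i \sqrt{1955914}}{12} \approx 116.55 i$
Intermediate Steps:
$l{\left(D \right)} = 24$ ($l{\left(D \right)} = 8 + 2 \cdot 8 = 8 + 16 = 24$)
$Q = - \frac{40742}{3}$ ($Q = \frac{1}{3} \left(-40742\right) = - \frac{40742}{3} \approx -13581.0$)
$L{\left(S \right)} = 1$
$z{\left(Y,j \right)} = \frac{1}{j} + \frac{19}{Y}$ ($z{\left(Y,j \right)} = 1 \frac{1}{j} + \frac{19}{Y} = \frac{1}{j} + \frac{19}{Y}$)
$\sqrt{Q + z{\left(-9,l{\left(\frac{1}{-8} \right)} \right)}} = \sqrt{- \frac{40742}{3} + \left(\frac{1}{24} + \frac{19}{-9}\right)} = \sqrt{- \frac{40742}{3} + \left(\frac{1}{24} + 19 \left(- \frac{1}{9}\right)\right)} = \sqrt{- \frac{40742}{3} + \left(\frac{1}{24} - \frac{19}{9}\right)} = \sqrt{- \frac{40742}{3} - \frac{149}{72}} = \sqrt{- \frac{977957}{72}} = \frac{i \sqrt{1955914}}{12}$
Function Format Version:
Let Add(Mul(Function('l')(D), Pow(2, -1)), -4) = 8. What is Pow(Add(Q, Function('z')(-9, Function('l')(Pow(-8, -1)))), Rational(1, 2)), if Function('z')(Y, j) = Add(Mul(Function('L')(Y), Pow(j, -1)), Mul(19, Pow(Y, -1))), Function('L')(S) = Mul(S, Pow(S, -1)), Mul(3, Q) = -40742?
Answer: Mul(Rational(1, 12), I, Pow(1955914, Rational(1, 2))) ≈ Mul(116.55, I)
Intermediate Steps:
Function('l')(D) = 24 (Function('l')(D) = Add(8, Mul(2, 8)) = Add(8, 16) = 24)
Q = Rational(-40742, 3) (Q = Mul(Rational(1, 3), -40742) = Rational(-40742, 3) ≈ -13581.)
Function('L')(S) = 1
Function('z')(Y, j) = Add(Pow(j, -1), Mul(19, Pow(Y, -1))) (Function('z')(Y, j) = Add(Mul(1, Pow(j, -1)), Mul(19, Pow(Y, -1))) = Add(Pow(j, -1), Mul(19, Pow(Y, -1))))
Pow(Add(Q, Function('z')(-9, Function('l')(Pow(-8, -1)))), Rational(1, 2)) = Pow(Add(Rational(-40742, 3), Add(Pow(24, -1), Mul(19, Pow(-9, -1)))), Rational(1, 2)) = Pow(Add(Rational(-40742, 3), Add(Rational(1, 24), Mul(19, Rational(-1, 9)))), Rational(1, 2)) = Pow(Add(Rational(-40742, 3), Add(Rational(1, 24), Rational(-19, 9))), Rational(1, 2)) = Pow(Add(Rational(-40742, 3), Rational(-149, 72)), Rational(1, 2)) = Pow(Rational(-977957, 72), Rational(1, 2)) = Mul(Rational(1, 12), I, Pow(1955914, Rational(1, 2)))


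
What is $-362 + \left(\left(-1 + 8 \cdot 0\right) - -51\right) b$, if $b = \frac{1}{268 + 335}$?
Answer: $- \frac{218236}{603} \approx -361.92$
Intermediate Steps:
$b = \frac{1}{603} \approx 0.0016584$
$-362 + \left(\left(-1 + 8 \cdot 0\right) - -51\right) b = -362 + \left(\left(-1 + 8 \cdot 0\right) - -51\right) \frac{1}{603} = -362 + \left(\left(-1 + 0\right) + 51\right) \frac{1}{603} = -362 + \left(-1 + 51\right) \frac{1}{603} = -362 + 50 \cdot \frac{1}{603} = -362 + \frac{50}{603} = - \frac{218236}{603}$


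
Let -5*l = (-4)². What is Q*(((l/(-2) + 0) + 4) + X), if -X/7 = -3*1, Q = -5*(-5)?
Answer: 665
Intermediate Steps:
l = -16/5 (l = -⅕*(-4)² = -⅕*16 = -16/5 ≈ -3.2000)
Q = 25
X = 21 (X = -(-21) = -7*(-3) = 21)
Q*(((l/(-2) + 0) + 4) + X) = 25*(((-16/5/(-2) + 0) + 4) + 21) = 25*(((-16/5*(-½) + 0) + 4) + 21) = 25*(((8/5 + 0) + 4) + 21) = 25*((8/5 + 4) + 21) = 25*(28/5 + 21) = 25*(133/5) = 665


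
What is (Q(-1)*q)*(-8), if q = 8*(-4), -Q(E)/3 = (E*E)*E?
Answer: 768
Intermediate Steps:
Q(E) = -3*E³ (Q(E) = -3*E*E*E = -3*E²*E = -3*E³)
q = -32
(Q(-1)*q)*(-8) = (-3*(-1)³*(-32))*(-8) = (-3*(-1)*(-32))*(-8) = (3*(-32))*(-8) = -96*(-8) = 768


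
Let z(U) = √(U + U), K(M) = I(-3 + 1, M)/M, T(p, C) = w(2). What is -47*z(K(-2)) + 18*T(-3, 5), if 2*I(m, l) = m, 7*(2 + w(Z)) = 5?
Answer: -491/7 ≈ -70.143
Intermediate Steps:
w(Z) = -9/7 (w(Z) = -2 + (⅐)*5 = -2 + 5/7 = -9/7)
I(m, l) = m/2
T(p, C) = -9/7
K(M) = -1/M (K(M) = ((-3 + 1)/2)/M = ((½)*(-2))/M = -1/M)
z(U) = √2*√U (z(U) = √(2*U) = √2*√U)
-47*z(K(-2)) + 18*T(-3, 5) = -47*√2*√(-1/(-2)) + 18*(-9/7) = -47*√2*√(-1*(-½)) - 162/7 = -47*√2*√(½) - 162/7 = -47*√2*√2/2 - 162/7 = -47*1 - 162/7 = -47 - 162/7 = -491/7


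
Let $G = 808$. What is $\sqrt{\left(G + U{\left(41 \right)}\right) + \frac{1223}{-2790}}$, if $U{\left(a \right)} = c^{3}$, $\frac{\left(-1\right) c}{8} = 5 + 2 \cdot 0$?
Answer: $\frac{i \sqrt{54655139930}}{930} \approx 251.38 i$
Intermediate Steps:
$c = -40$ ($c = - 8 \left(5 + 2 \cdot 0\right) = - 8 \left(5 + 0\right) = \left(-8\right) 5 = -40$)
$U{\left(a \right)} = -64000$ ($U{\left(a \right)} = \left(-40\right)^{3} = -64000$)
$\sqrt{\left(G + U{\left(41 \right)}\right) + \frac{1223}{-2790}} = \sqrt{\left(808 - 64000\right) + \frac{1223}{-2790}} = \sqrt{-63192 + 1223 \left(- \frac{1}{2790}\right)} = \sqrt{-63192 - \frac{1223}{2790}} = \sqrt{- \frac{176306903}{2790}} = \frac{i \sqrt{54655139930}}{930}$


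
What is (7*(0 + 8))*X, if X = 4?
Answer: 224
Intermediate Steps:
(7*(0 + 8))*X = (7*(0 + 8))*4 = (7*8)*4 = 56*4 = 224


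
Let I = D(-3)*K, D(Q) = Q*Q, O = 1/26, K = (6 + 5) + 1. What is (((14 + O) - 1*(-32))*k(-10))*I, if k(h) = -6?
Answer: -387828/13 ≈ -29833.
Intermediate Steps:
K = 12 (K = 11 + 1 = 12)
O = 1/26 ≈ 0.038462
D(Q) = Q²
I = 108 (I = (-3)²*12 = 9*12 = 108)
(((14 + O) - 1*(-32))*k(-10))*I = (((14 + 1/26) - 1*(-32))*(-6))*108 = ((365/26 + 32)*(-6))*108 = ((1197/26)*(-6))*108 = -3591/13*108 = -387828/13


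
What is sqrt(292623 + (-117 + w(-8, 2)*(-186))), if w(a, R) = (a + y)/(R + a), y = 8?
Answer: sqrt(292506) ≈ 540.84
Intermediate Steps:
w(a, R) = (8 + a)/(R + a) (w(a, R) = (a + 8)/(R + a) = (8 + a)/(R + a))
sqrt(292623 + (-117 + w(-8, 2)*(-186))) = sqrt(292623 + (-117 + ((8 - 8)/(2 - 8))*(-186))) = sqrt(292623 + (-117 + (0/(-6))*(-186))) = sqrt(292623 + (-117 - 1/6*0*(-186))) = sqrt(292623 + (-117 + 0*(-186))) = sqrt(292623 + (-117 + 0)) = sqrt(292623 - 117) = sqrt(292506)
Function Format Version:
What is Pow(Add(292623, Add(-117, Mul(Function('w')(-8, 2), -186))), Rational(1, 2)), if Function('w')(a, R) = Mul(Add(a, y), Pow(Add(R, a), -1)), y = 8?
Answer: Pow(292506, Rational(1, 2)) ≈ 540.84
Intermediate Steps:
Function('w')(a, R) = Mul(Pow(Add(R, a), -1), Add(8, a)) (Function('w')(a, R) = Mul(Add(a, 8), Pow(Add(R, a), -1)) = Mul(Add(8, a), Pow(Add(R, a), -1)) = Mul(Pow(Add(R, a), -1), Add(8, a)))
Pow(Add(292623, Add(-117, Mul(Function('w')(-8, 2), -186))), Rational(1, 2)) = Pow(Add(292623, Add(-117, Mul(Mul(Pow(Add(2, -8), -1), Add(8, -8)), -186))), Rational(1, 2)) = Pow(Add(292623, Add(-117, Mul(Mul(Pow(-6, -1), 0), -186))), Rational(1, 2)) = Pow(Add(292623, Add(-117, Mul(Mul(Rational(-1, 6), 0), -186))), Rational(1, 2)) = Pow(Add(292623, Add(-117, Mul(0, -186))), Rational(1, 2)) = Pow(Add(292623, Add(-117, 0)), Rational(1, 2)) = Pow(Add(292623, -117), Rational(1, 2)) = Pow(292506, Rational(1, 2))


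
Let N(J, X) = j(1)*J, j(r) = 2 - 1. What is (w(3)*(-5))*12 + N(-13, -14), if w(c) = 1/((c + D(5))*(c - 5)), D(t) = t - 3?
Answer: -7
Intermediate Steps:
j(r) = 1
D(t) = -3 + t
N(J, X) = J (N(J, X) = 1*J = J)
w(c) = 1/((-5 + c)*(2 + c)) (w(c) = 1/((c + (-3 + 5))*(c - 5)) = 1/((c + 2)*(-5 + c)) = 1/((2 + c)*(-5 + c)) = 1/((-5 + c)*(2 + c)))
(w(3)*(-5))*12 + N(-13, -14) = (-5/(-10 + 3² - 3*3))*12 - 13 = (-5/(-10 + 9 - 9))*12 - 13 = (-5/(-10))*12 - 13 = -⅒*(-5)*12 - 13 = (½)*12 - 13 = 6 - 13 = -7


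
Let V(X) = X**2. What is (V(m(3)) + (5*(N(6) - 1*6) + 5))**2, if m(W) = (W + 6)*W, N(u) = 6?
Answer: 538756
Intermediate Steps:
m(W) = W*(6 + W) (m(W) = (6 + W)*W = W*(6 + W))
(V(m(3)) + (5*(N(6) - 1*6) + 5))**2 = ((3*(6 + 3))**2 + (5*(6 - 1*6) + 5))**2 = ((3*9)**2 + (5*(6 - 6) + 5))**2 = (27**2 + (5*0 + 5))**2 = (729 + (0 + 5))**2 = (729 + 5)**2 = 734**2 = 538756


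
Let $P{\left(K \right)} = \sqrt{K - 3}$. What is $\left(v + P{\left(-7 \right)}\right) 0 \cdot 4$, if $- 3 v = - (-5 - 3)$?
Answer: $0$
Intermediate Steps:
$P{\left(K \right)} = \sqrt{-3 + K}$
$v = - \frac{8}{3}$ ($v = - \frac{\left(-1\right) \left(-5 - 3\right)}{3} = - \frac{\left(-1\right) \left(-8\right)}{3} = \left(- \frac{1}{3}\right) 8 = - \frac{8}{3} \approx -2.6667$)
$\left(v + P{\left(-7 \right)}\right) 0 \cdot 4 = \left(- \frac{8}{3} + \sqrt{-3 - 7}\right) 0 \cdot 4 = \left(- \frac{8}{3} + \sqrt{-10}\right) 0 = \left(- \frac{8}{3} + i \sqrt{10}\right) 0 = 0$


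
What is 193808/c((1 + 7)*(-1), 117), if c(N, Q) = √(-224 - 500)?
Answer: -96904*I*√181/181 ≈ -7202.8*I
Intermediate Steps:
c(N, Q) = 2*I*√181 (c(N, Q) = √(-724) = 2*I*√181)
193808/c((1 + 7)*(-1), 117) = 193808/((2*I*√181)) = 193808*(-I*√181/362) = -96904*I*√181/181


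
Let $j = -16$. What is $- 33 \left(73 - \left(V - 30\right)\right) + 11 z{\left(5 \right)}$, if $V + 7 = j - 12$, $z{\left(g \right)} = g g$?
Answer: $-4279$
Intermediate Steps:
$z{\left(g \right)} = g^{2}$
$V = -35$ ($V = -7 - 28 = -35$)
$- 33 \left(73 - \left(V - 30\right)\right) + 11 z{\left(5 \right)} = - 33 \left(73 - \left(-35 - 30\right)\right) + 11 \cdot 5^{2} = - 33 \left(73 - -65\right) + 11 \cdot 25 = - 33 \left(73 + 65\right) + 275 = \left(-33\right) 138 + 275 = -4554 + 275 = -4279$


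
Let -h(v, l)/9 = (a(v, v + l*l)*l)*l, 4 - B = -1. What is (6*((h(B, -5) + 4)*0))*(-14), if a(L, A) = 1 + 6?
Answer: 0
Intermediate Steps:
B = 5 (B = 4 - 1*(-1) = 4 + 1 = 5)
a(L, A) = 7
h(v, l) = -63*l² (h(v, l) = -9*7*l*l = -63*l²)
(6*((h(B, -5) + 4)*0))*(-14) = (6*((-63*(-5)² + 4)*0))*(-14) = (6*((-63*25 + 4)*0))*(-14) = (6*((-1575 + 4)*0))*(-14) = (6*(-1571*0))*(-14) = (6*0)*(-14) = 0*(-14) = 0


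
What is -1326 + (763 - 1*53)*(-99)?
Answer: -71616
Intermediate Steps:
-1326 + (763 - 1*53)*(-99) = -1326 + (763 - 53)*(-99) = -1326 + 710*(-99) = -1326 - 70290 = -71616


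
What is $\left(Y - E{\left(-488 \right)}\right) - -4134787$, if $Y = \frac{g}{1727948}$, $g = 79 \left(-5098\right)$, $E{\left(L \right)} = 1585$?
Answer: $\frac{3570978863377}{863974} \approx 4.1332 \cdot 10^{6}$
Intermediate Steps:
$g = -402742$
$Y = - \frac{201371}{863974}$ ($Y = - \frac{402742}{1727948} = \left(-402742\right) \frac{1}{1727948} = - \frac{201371}{863974} \approx -0.23308$)
$\left(Y - E{\left(-488 \right)}\right) - -4134787 = \left(- \frac{201371}{863974} - 1585\right) - -4134787 = \left(- \frac{201371}{863974} - 1585\right) + 4134787 = - \frac{1369600161}{863974} + 4134787 = \frac{3570978863377}{863974}$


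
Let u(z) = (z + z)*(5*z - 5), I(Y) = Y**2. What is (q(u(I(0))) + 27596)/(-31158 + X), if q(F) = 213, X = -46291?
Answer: -27809/77449 ≈ -0.35906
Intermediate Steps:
u(z) = 2*z*(-5 + 5*z) (u(z) = (2*z)*(-5 + 5*z) = 2*z*(-5 + 5*z))
(q(u(I(0))) + 27596)/(-31158 + X) = (213 + 27596)/(-31158 - 46291) = 27809/(-77449) = 27809*(-1/77449) = -27809/77449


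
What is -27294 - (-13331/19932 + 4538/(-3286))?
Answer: -893764316603/32748276 ≈ -27292.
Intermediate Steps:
-27294 - (-13331/19932 + 4538/(-3286)) = -27294 - (-13331*1/19932 + 4538*(-1/3286)) = -27294 - (-13331/19932 - 2269/1643) = -27294 - 1*(-67128541/32748276) = -27294 + 67128541/32748276 = -893764316603/32748276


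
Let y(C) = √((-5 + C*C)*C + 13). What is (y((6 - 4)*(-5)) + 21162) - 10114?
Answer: 11048 + I*√937 ≈ 11048.0 + 30.61*I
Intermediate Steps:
y(C) = √(13 + C*(-5 + C²)) (y(C) = √((-5 + C²)*C + 13) = √(C*(-5 + C²) + 13) = √(13 + C*(-5 + C²)))
(y((6 - 4)*(-5)) + 21162) - 10114 = (√(13 + ((6 - 4)*(-5))³ - 5*(6 - 4)*(-5)) + 21162) - 10114 = (√(13 + (2*(-5))³ - 10*(-5)) + 21162) - 10114 = (√(13 + (-10)³ - 5*(-10)) + 21162) - 10114 = (√(13 - 1000 + 50) + 21162) - 10114 = (√(-937) + 21162) - 10114 = (I*√937 + 21162) - 10114 = (21162 + I*√937) - 10114 = 11048 + I*√937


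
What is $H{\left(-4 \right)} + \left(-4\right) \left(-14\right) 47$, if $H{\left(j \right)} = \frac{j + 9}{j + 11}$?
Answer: $\frac{18429}{7} \approx 2632.7$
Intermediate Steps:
$H{\left(j \right)} = \frac{9 + j}{11 + j}$
$H{\left(-4 \right)} + \left(-4\right) \left(-14\right) 47 = \frac{9 - 4}{11 - 4} + \left(-4\right) \left(-14\right) 47 = \frac{1}{7} \cdot 5 + 56 \cdot 47 = \frac{1}{7} \cdot 5 + 2632 = \frac{5}{7} + 2632 = \frac{18429}{7}$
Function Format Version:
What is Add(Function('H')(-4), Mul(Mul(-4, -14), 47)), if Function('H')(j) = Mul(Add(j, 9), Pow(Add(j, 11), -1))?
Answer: Rational(18429, 7) ≈ 2632.7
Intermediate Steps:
Function('H')(j) = Mul(Pow(Add(11, j), -1), Add(9, j)) (Function('H')(j) = Mul(Add(9, j), Pow(Add(11, j), -1)) = Mul(Pow(Add(11, j), -1), Add(9, j)))
Add(Function('H')(-4), Mul(Mul(-4, -14), 47)) = Add(Mul(Pow(Add(11, -4), -1), Add(9, -4)), Mul(Mul(-4, -14), 47)) = Add(Mul(Pow(7, -1), 5), Mul(56, 47)) = Add(Mul(Rational(1, 7), 5), 2632) = Add(Rational(5, 7), 2632) = Rational(18429, 7)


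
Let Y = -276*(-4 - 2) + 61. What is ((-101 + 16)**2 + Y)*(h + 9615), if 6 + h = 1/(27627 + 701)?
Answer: 1217022979663/14164 ≈ 8.5924e+7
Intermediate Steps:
Y = 1717 (Y = -276*(-6) + 61 = -69*(-24) + 61 = 1656 + 61 = 1717)
h = -169967/28328 (h = -6 + 1/(27627 + 701) = -6 + 1/28328 = -169967/28328 ≈ -6.0000)
((-101 + 16)**2 + Y)*(h + 9615) = ((-101 + 16)**2 + 1717)*(-169967/28328 + 9615) = ((-85)**2 + 1717)*(272203753/28328) = (7225 + 1717)*(272203753/28328) = 8942*(272203753/28328) = 1217022979663/14164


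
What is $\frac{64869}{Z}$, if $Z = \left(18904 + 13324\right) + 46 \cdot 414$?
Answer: $\frac{64869}{51272} \approx 1.2652$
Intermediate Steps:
$Z = 51272$ ($Z = 32228 + 19044 = 51272$)
$\frac{64869}{Z} = \frac{64869}{51272}$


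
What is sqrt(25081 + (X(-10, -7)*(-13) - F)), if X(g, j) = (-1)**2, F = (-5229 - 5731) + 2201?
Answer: sqrt(33827) ≈ 183.92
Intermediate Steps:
F = -8759 (F = -10960 + 2201 = -8759)
X(g, j) = 1
sqrt(25081 + (X(-10, -7)*(-13) - F)) = sqrt(25081 + (1*(-13) - 1*(-8759))) = sqrt(25081 + (-13 + 8759)) = sqrt(25081 + 8746) = sqrt(33827)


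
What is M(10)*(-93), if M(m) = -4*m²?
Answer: 37200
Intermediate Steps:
M(10)*(-93) = -4*10²*(-93) = -4*100*(-93) = -400*(-93) = 37200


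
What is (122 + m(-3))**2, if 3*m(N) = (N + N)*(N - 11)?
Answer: 22500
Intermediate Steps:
m(N) = 2*N*(-11 + N)/3 (m(N) = ((N + N)*(N - 11))/3 = ((2*N)*(-11 + N))/3 = (2*N*(-11 + N))/3 = 2*N*(-11 + N)/3)
(122 + m(-3))**2 = (122 + (2/3)*(-3)*(-11 - 3))**2 = (122 + (2/3)*(-3)*(-14))**2 = (122 + 28)**2 = 150**2 = 22500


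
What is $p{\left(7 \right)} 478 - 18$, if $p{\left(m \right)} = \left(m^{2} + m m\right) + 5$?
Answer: $49216$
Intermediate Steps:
$p{\left(m \right)} = 5 + 2 m^{2}$ ($p{\left(m \right)} = \left(m^{2} + m^{2}\right) + 5 = 2 m^{2} + 5 = 5 + 2 m^{2}$)
$p{\left(7 \right)} 478 - 18 = \left(5 + 2 \cdot 7^{2}\right) 478 - 18 = \left(5 + 2 \cdot 49\right) 478 - 18 = \left(5 + 98\right) 478 - 18 = 103 \cdot 478 - 18 = 49234 - 18 = 49216$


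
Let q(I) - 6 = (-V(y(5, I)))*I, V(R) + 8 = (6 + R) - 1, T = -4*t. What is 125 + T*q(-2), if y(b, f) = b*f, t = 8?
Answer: 765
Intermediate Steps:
T = -32 (T = -4*8 = -32)
V(R) = -3 + R (V(R) = -8 + ((6 + R) - 1) = -8 + (5 + R) = -3 + R)
q(I) = 6 + I*(3 - 5*I) (q(I) = 6 + (-(-3 + 5*I))*I = 6 + (3 - 5*I)*I = 6 + I*(3 - 5*I))
125 + T*q(-2) = 125 - 32*(6 - 1*(-2)*(-3 + 5*(-2))) = 125 - 32*(6 - 1*(-2)*(-3 - 10)) = 125 - 32*(6 - 1*(-2)*(-13)) = 125 - 32*(6 - 26) = 125 - 32*(-20) = 125 + 640 = 765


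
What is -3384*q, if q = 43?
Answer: -145512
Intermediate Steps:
-3384*q = -3384*43 = -846*172 = -145512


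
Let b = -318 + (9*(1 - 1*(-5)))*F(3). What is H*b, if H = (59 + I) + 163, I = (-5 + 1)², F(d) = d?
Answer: -37128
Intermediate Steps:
I = 16 (I = (-4)² = 16)
H = 238 (H = (59 + 16) + 163 = 75 + 163 = 238)
b = -156 (b = -318 + (9*(1 - 1*(-5)))*3 = -318 + (9*(1 + 5))*3 = -318 + (9*6)*3 = -318 + 54*3 = -318 + 162 = -156)
H*b = 238*(-156) = -37128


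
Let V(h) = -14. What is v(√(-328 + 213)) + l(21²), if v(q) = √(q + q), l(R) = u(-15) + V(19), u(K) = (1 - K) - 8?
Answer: -6 + 115^(¼)*(1 + I) ≈ -2.7253 + 3.2747*I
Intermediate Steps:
u(K) = -7 - K
l(R) = -6 (l(R) = (-7 - 1*(-15)) - 14 = (-7 + 15) - 14 = 8 - 14 = -6)
v(q) = √2*√q (v(q) = √(2*q) = √2*√q)
v(√(-328 + 213)) + l(21²) = √2*√(√(-328 + 213)) - 6 = √2*√(√(-115)) - 6 = √2*√(I*√115) - 6 = √2*(115^(¼)*√I) - 6 = √2*115^(¼)*√I - 6 = -6 + √2*115^(¼)*√I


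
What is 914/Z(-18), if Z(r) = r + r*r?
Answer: 457/153 ≈ 2.9869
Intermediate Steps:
Z(r) = r + r**2
914/Z(-18) = 914/((-18*(1 - 18))) = 914/((-18*(-17))) = 914/306 = 914*(1/306) = 457/153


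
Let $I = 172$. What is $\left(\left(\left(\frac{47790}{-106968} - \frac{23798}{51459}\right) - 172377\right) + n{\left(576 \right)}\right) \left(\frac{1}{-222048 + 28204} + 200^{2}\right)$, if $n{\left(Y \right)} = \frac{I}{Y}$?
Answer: $- \frac{2102037137179979478634601}{304859362223808} \approx -6.8951 \cdot 10^{9}$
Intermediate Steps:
$n{\left(Y \right)} = \frac{172}{Y}$
$\left(\left(\left(\frac{47790}{-106968} - \frac{23798}{51459}\right) - 172377\right) + n{\left(576 \right)}\right) \left(\frac{1}{-222048 + 28204} + 200^{2}\right) = \left(\left(\left(\frac{47790}{-106968} - \frac{23798}{51459}\right) - 172377\right) + \frac{172}{576}\right) \left(\frac{1}{-222048 + 28204} + 200^{2}\right) = \left(\left(\left(47790 \left(- \frac{1}{106968}\right) - \frac{23798}{51459}\right) - 172377\right) + 172 \cdot \frac{1}{576}\right) \left(\frac{1}{-193844} + 40000\right) = \left(\left(\left(- \frac{7965}{17828} - \frac{23798}{51459}\right) - 172377\right) + \frac{43}{144}\right) \left(- \frac{1}{193844} + 40000\right) = \left(\left(- \frac{834141679}{917411052} - 172377\right) + \frac{43}{144}\right) \frac{7753759999}{193844} = \left(- \frac{158141399052283}{917411052} + \frac{43}{144}\right) \frac{7753759999}{193844} = \left(- \frac{1897693501237793}{11008932624}\right) \frac{7753759999}{193844} = - \frac{2102037137179979478634601}{304859362223808}$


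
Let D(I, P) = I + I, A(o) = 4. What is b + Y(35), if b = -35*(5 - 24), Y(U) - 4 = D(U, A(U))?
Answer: 739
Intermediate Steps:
D(I, P) = 2*I
Y(U) = 4 + 2*U
b = 665 (b = -35*(-19) = 665)
b + Y(35) = 665 + (4 + 2*35) = 665 + (4 + 70) = 665 + 74 = 739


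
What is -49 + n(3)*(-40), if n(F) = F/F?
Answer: -89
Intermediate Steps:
n(F) = 1
-49 + n(3)*(-40) = -49 + 1*(-40) = -49 - 40 = -89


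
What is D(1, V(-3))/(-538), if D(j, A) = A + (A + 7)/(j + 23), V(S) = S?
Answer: 17/3228 ≈ 0.0052664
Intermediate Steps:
D(j, A) = A + (7 + A)/(23 + j)
D(1, V(-3))/(-538) = ((7 + 24*(-3) - 3*1)/(23 + 1))/(-538) = ((7 - 72 - 3)/24)*(-1/538) = ((1/24)*(-68))*(-1/538) = -17/6*(-1/538) = 17/3228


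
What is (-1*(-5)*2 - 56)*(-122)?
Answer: 5612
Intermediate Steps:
(-1*(-5)*2 - 56)*(-122) = (5*2 - 56)*(-122) = (10 - 56)*(-122) = -46*(-122) = 5612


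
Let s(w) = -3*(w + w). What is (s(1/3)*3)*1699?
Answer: -10194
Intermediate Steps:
s(w) = -6*w
(s(1/3)*3)*1699 = (-6/3*3)*1699 = (-6*1/3*3)*1699 = -2*3*1699 = -6*1699 = -10194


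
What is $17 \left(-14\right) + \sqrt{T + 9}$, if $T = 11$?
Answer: $-238 + 2 \sqrt{5} \approx -233.53$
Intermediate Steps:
$17 \left(-14\right) + \sqrt{T + 9} = 17 \left(-14\right) + \sqrt{11 + 9} = -238 + \sqrt{20} = -238 + 2 \sqrt{5}$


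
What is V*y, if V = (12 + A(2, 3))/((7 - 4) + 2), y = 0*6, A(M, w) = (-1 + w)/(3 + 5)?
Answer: 0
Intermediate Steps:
A(M, w) = -⅛ + w/8 (A(M, w) = (-1 + w)/8 = (-1 + w)*(⅛) = -⅛ + w/8)
y = 0
V = 49/20 (V = (12 + (-⅛ + (⅛)*3))/((7 - 4) + 2) = (12 + (-⅛ + 3/8))/(3 + 2) = (12 + ¼)/5 = (49/4)*(⅕) = 49/20 ≈ 2.4500)
V*y = (49/20)*0 = 0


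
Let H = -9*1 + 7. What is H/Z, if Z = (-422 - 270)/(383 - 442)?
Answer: -59/346 ≈ -0.17052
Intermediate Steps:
Z = 692/59 (Z = -692/(-59) = -692*(-1/59) = 692/59 ≈ 11.729)
H = -2 (H = -9 + 7 = -2)
H/Z = -2/692/59 = -2*59/692 = -59/346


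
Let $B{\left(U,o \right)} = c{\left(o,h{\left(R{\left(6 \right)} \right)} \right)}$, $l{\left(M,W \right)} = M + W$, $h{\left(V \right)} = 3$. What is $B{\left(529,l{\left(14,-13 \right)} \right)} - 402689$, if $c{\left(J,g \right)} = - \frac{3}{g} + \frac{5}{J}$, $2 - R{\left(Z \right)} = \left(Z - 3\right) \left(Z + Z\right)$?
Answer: $-402685$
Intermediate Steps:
$R{\left(Z \right)} = 2 - 2 Z \left(-3 + Z\right)$ ($R{\left(Z \right)} = 2 - \left(Z - 3\right) \left(Z + Z\right) = 2 - \left(-3 + Z\right) 2 Z = 2 - 2 Z \left(-3 + Z\right)$)
$B{\left(U,o \right)} = -1 + \frac{5}{o}$ ($B{\left(U,o \right)} = - \frac{3}{3} + \frac{5}{o} = \left(-3\right) \frac{1}{3} + \frac{5}{o} = -1 + \frac{5}{o}$)
$B{\left(529,l{\left(14,-13 \right)} \right)} - 402689 = \frac{5 - \left(14 - 13\right)}{14 - 13} - 402689 = \frac{5 - 1}{1} - 402689 = 1 \left(5 - 1\right) - 402689 = 1 \cdot 4 - 402689 = 4 - 402689 = -402685$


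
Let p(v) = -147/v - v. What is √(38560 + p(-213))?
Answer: 2*√48864543/71 ≈ 196.91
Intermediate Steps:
p(v) = -v - 147/v
√(38560 + p(-213)) = √(38560 + (-1*(-213) - 147/(-213))) = √(38560 + (213 - 147*(-1/213))) = √(38560 + (213 + 49/71)) = √(38560 + 15172/71) = √(2752932/71) = 2*√48864543/71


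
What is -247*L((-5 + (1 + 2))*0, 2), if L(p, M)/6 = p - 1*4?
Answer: 5928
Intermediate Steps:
L(p, M) = -24 + 6*p (L(p, M) = 6*(p - 1*4) = 6*(p - 4) = 6*(-4 + p) = -24 + 6*p)
-247*L((-5 + (1 + 2))*0, 2) = -247*(-24 + 6*((-5 + (1 + 2))*0)) = -247*(-24 + 6*((-5 + 3)*0)) = -247*(-24 + 6*(-2*0)) = -247*(-24 + 6*0) = -247*(-24 + 0) = -247*(-24) = 5928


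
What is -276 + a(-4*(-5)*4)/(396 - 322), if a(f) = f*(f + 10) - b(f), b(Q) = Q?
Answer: -6652/37 ≈ -179.78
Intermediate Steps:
a(f) = -f + f*(10 + f) (a(f) = f*(f + 10) - f = f*(10 + f) - f = -f + f*(10 + f))
-276 + a(-4*(-5)*4)/(396 - 322) = -276 + ((-4*(-5)*4)*(9 - 4*(-5)*4))/(396 - 322) = -276 + ((20*4)*(9 + 20*4))/74 = -276 + (80*(9 + 80))/74 = -276 + (80*89)/74 = -276 + (1/74)*7120 = -276 + 3560/37 = -6652/37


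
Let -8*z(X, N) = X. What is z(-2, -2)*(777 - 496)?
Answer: 281/4 ≈ 70.250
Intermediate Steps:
z(X, N) = -X/8
z(-2, -2)*(777 - 496) = (-⅛*(-2))*(777 - 496) = (¼)*281 = 281/4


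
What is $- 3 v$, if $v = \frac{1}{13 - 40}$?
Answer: $\frac{1}{9} \approx 0.11111$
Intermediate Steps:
$v = - \frac{1}{27}$ ($v = \frac{1}{-27} = - \frac{1}{27} \approx -0.037037$)
$- 3 v = \left(-3\right) \left(- \frac{1}{27}\right) = \frac{1}{9}$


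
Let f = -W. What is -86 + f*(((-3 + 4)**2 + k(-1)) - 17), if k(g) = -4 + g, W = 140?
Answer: 2854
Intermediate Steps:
f = -140 (f = -1*140 = -140)
-86 + f*(((-3 + 4)**2 + k(-1)) - 17) = -86 - 140*(((-3 + 4)**2 + (-4 - 1)) - 17) = -86 - 140*((1**2 - 5) - 17) = -86 - 140*((1 - 5) - 17) = -86 - 140*(-4 - 17) = -86 - 140*(-21) = -86 + 2940 = 2854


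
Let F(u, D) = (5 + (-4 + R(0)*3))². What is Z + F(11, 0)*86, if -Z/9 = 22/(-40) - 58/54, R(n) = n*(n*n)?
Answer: 6037/60 ≈ 100.62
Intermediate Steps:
R(n) = n³ (R(n) = n*n² = n³)
F(u, D) = 1 (F(u, D) = (5 + (-4 + 0³*3))² = (5 + (-4 + 0*3))² = (5 + (-4 + 0))² = (5 - 4)² = 1² = 1)
Z = 877/60 (Z = -9*(22/(-40) - 58/54) = -9*(22*(-1/40) - 58*1/54) = -9*(-11/20 - 29/27) = -9*(-877/540) = 877/60 ≈ 14.617)
Z + F(11, 0)*86 = 877/60 + 1*86 = 877/60 + 86 = 6037/60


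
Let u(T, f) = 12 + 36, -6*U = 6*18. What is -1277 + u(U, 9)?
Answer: -1229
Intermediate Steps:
U = -18 ≈ -18.000
u(T, f) = 48
-1277 + u(U, 9) = -1277 + 48 = -1229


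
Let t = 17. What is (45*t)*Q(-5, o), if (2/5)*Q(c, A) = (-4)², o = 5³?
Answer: 30600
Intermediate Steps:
o = 125
Q(c, A) = 40 (Q(c, A) = (5/2)*(-4)² = (5/2)*16 = 40)
(45*t)*Q(-5, o) = (45*17)*40 = 765*40 = 30600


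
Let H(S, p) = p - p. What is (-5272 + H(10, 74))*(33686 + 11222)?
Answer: -236754976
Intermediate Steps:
H(S, p) = 0
(-5272 + H(10, 74))*(33686 + 11222) = (-5272 + 0)*(33686 + 11222) = -5272*44908 = -236754976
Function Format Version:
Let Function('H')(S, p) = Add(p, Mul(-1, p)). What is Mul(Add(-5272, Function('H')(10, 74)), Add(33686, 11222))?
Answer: -236754976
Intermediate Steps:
Function('H')(S, p) = 0
Mul(Add(-5272, Function('H')(10, 74)), Add(33686, 11222)) = Mul(Add(-5272, 0), Add(33686, 11222)) = Mul(-5272, 44908) = -236754976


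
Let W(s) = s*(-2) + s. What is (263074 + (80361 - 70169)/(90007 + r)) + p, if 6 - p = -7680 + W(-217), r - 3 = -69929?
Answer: 5432784175/20081 ≈ 2.7054e+5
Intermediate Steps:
W(s) = -s (W(s) = -2*s + s = -s)
r = -69926 (r = 3 - 69929 = -69926)
p = 7469 (p = 6 - (-7680 - 1*(-217)) = 6 - (-7680 + 217) = 6 - 1*(-7463) = 6 + 7463 = 7469)
(263074 + (80361 - 70169)/(90007 + r)) + p = (263074 + (80361 - 70169)/(90007 - 69926)) + 7469 = (263074 + 10192/20081) + 7469 = 5282799186/20081 + 7469 = 5432784175/20081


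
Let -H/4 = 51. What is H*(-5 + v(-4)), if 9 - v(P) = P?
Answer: -1632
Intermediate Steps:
H = -204 (H = -4*51 = -204)
v(P) = 9 - P
H*(-5 + v(-4)) = -204*(-5 + (9 - 1*(-4))) = -204*(-5 + (9 + 4)) = -204*(-5 + 13) = -204*8 = -1632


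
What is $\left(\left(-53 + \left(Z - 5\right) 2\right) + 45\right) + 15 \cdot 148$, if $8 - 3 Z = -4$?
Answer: $2210$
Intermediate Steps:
$Z = 4$ ($Z = \frac{8}{3} - - \frac{4}{3} = \frac{8}{3} + \frac{4}{3} = 4$)
$\left(\left(-53 + \left(Z - 5\right) 2\right) + 45\right) + 15 \cdot 148 = \left(\left(-53 + \left(4 - 5\right) 2\right) + 45\right) + 15 \cdot 148 = \left(\left(-53 - 2\right) + 45\right) + 2220 = \left(-55 + 45\right) + 2220 = -10 + 2220 = 2210$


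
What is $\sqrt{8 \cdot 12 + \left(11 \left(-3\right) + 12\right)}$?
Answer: $5 \sqrt{3} \approx 8.6602$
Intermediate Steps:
$\sqrt{8 \cdot 12 + \left(11 \left(-3\right) + 12\right)} = \sqrt{96 + \left(-33 + 12\right)} = \sqrt{96 - 21} = \sqrt{75} = 5 \sqrt{3}$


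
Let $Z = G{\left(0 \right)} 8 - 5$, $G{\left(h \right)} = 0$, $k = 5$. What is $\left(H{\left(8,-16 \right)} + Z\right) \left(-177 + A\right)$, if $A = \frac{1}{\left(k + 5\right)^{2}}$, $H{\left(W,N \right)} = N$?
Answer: $\frac{371679}{100} \approx 3716.8$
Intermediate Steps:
$A = \frac{1}{100}$ ($A = \frac{1}{\left(5 + 5\right)^{2}} = \frac{1}{10^{2}} = \frac{1}{100} \approx 0.01$)
$Z = -5$ ($Z = 0 \cdot 8 - 5 = 0 - 5 = -5$)
$\left(H{\left(8,-16 \right)} + Z\right) \left(-177 + A\right) = \left(-16 - 5\right) \left(-177 + \frac{1}{100}\right) = \left(-21\right) \left(- \frac{17699}{100}\right) = \frac{371679}{100}$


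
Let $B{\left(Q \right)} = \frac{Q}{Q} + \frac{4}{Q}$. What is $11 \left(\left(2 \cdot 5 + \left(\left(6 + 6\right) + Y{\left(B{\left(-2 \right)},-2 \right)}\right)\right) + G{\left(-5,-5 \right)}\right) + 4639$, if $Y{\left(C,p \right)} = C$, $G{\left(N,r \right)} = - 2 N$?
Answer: $4980$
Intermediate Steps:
$B{\left(Q \right)} = 1 + \frac{4}{Q}$
$11 \left(\left(2 \cdot 5 + \left(\left(6 + 6\right) + Y{\left(B{\left(-2 \right)},-2 \right)}\right)\right) + G{\left(-5,-5 \right)}\right) + 4639 = 11 \left(\left(2 \cdot 5 + \left(\left(6 + 6\right) + \frac{4 - 2}{-2}\right)\right) - -10\right) + 4639 = 11 \left(\left(10 + \left(12 - 1\right)\right) + 10\right) + 4639 = 11 \left(\left(10 + 11\right) + 10\right) + 4639 = 11 \left(21 + 10\right) + 4639 = 11 \cdot 31 + 4639 = 341 + 4639 = 4980$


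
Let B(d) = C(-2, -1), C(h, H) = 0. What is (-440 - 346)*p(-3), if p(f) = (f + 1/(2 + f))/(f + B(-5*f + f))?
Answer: -1048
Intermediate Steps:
B(d) = 0
p(f) = (f + 1/(2 + f))/f (p(f) = (f + 1/(2 + f))/(f + 0) = (f + 1/(2 + f))/f)
(-440 - 346)*p(-3) = (-440 - 346)*((1 + (-3)² + 2*(-3))/((-3)*(2 - 3))) = -(-262)*(1 + 9 - 6)/(-1) = -(-262)*(-1)*4 = -786*4/3 = -1048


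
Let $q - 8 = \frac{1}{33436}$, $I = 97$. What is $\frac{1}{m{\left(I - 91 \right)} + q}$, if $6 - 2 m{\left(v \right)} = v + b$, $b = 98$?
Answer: $- \frac{33436}{1370875} \approx -0.02439$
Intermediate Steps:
$m{\left(v \right)} = -46 - \frac{v}{2}$ ($m{\left(v \right)} = 3 - \frac{v + 98}{2} = 3 - \frac{98 + v}{2} = 3 - \left(49 + \frac{v}{2}\right) = -46 - \frac{v}{2}$)
$q = \frac{267489}{33436}$ ($q = 8 + \frac{1}{33436} = \frac{267489}{33436} \approx 8.0$)
$\frac{1}{m{\left(I - 91 \right)} + q} = \frac{1}{\left(-46 - \frac{97 - 91}{2}\right) + \frac{267489}{33436}} = \frac{1}{\left(-46 - 3\right) + \frac{267489}{33436}} = \frac{1}{-49 + \frac{267489}{33436}} = \frac{1}{- \frac{1370875}{33436}} = - \frac{33436}{1370875}$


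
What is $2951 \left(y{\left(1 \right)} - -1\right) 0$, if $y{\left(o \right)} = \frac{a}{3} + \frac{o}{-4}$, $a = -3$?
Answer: $0$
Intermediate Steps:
$y{\left(o \right)} = -1 - \frac{o}{4}$ ($y{\left(o \right)} = - \frac{3}{3} + \frac{o}{-4} = \left(-3\right) \frac{1}{3} + o \left(- \frac{1}{4}\right) = -1 - \frac{o}{4}$)
$2951 \left(y{\left(1 \right)} - -1\right) 0 = 2951 \left(\left(-1 - \frac{1}{4}\right) - -1\right) 0 = 2951 \left(\left(-1 - \frac{1}{4}\right) + \left(-1 + 2\right)\right) 0 = 2951 \left(- \frac{5}{4} + 1\right) 0 = 2951 \left(\left(- \frac{1}{4}\right) 0\right) = 2951 \cdot 0 = 0$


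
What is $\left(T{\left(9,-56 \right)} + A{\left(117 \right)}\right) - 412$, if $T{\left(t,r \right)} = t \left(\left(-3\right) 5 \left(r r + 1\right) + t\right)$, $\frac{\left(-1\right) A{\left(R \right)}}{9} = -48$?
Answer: $-423394$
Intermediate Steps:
$A{\left(R \right)} = 432$ ($A{\left(R \right)} = \left(-9\right) \left(-48\right) = 432$)
$T{\left(t,r \right)} = t \left(-15 + t - 15 r^{2}\right)$ ($T{\left(t,r \right)} = t \left(- 15 \left(r^{2} + 1\right) + t\right) = t \left(- 15 \left(1 + r^{2}\right) + t\right) = t \left(\left(-15 - 15 r^{2}\right) + t\right) = t \left(-15 + t - 15 r^{2}\right)$)
$\left(T{\left(9,-56 \right)} + A{\left(117 \right)}\right) - 412 = \left(9 \left(-15 + 9 - 15 \left(-56\right)^{2}\right) + 432\right) - 412 = \left(9 \left(-15 + 9 - 47040\right) + 432\right) - 412 = \left(9 \left(-47046\right) + 432\right) - 412 = \left(-423414 + 432\right) - 412 = -422982 - 412 = -423394$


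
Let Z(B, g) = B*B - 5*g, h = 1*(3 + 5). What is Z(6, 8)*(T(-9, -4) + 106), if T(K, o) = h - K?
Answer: -492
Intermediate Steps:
h = 8 (h = 1*8 = 8)
Z(B, g) = B² - 5*g
T(K, o) = 8 - K
Z(6, 8)*(T(-9, -4) + 106) = (6² - 5*8)*((8 - 1*(-9)) + 106) = (36 - 40)*((8 + 9) + 106) = -4*(17 + 106) = -4*123 = -492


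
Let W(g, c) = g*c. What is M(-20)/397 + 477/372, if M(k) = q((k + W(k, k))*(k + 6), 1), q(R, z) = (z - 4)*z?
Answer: 62751/49228 ≈ 1.2747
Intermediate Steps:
W(g, c) = c*g
q(R, z) = z*(-4 + z) (q(R, z) = (-4 + z)*z = z*(-4 + z))
M(k) = -3 (M(k) = 1*(-4 + 1) = 1*(-3) = -3)
M(-20)/397 + 477/372 = -3/397 + 477/372 = -3*1/397 + 477*(1/372) = -3/397 + 159/124 = 62751/49228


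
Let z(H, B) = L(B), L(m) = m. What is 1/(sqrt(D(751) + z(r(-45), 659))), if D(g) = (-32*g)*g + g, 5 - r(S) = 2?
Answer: -I*sqrt(18046622)/18046622 ≈ -0.0002354*I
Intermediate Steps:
r(S) = 3 (r(S) = 5 - 1*2 = 5 - 2 = 3)
z(H, B) = B
D(g) = g - 32*g**2 (D(g) = -32*g**2 + g = g - 32*g**2)
1/(sqrt(D(751) + z(r(-45), 659))) = 1/(sqrt(751*(1 - 32*751) + 659)) = 1/(sqrt(751*(1 - 24032) + 659)) = 1/(sqrt(751*(-24031) + 659)) = 1/(sqrt(-18047281 + 659)) = 1/(sqrt(-18046622)) = 1/(I*sqrt(18046622)) = -I*sqrt(18046622)/18046622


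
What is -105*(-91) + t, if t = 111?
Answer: 9666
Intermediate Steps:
-105*(-91) + t = -105*(-91) + 111 = 9555 + 111 = 9666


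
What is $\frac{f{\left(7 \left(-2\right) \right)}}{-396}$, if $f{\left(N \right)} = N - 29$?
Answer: $\frac{43}{396} \approx 0.10859$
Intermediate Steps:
$f{\left(N \right)} = -29 + N$
$\frac{f{\left(7 \left(-2\right) \right)}}{-396} = \frac{-29 + 7 \left(-2\right)}{-396} = \left(-29 - 14\right) \left(- \frac{1}{396}\right) = \left(-43\right) \left(- \frac{1}{396}\right) = \frac{43}{396}$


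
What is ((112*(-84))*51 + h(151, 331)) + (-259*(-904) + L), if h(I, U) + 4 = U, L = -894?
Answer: -246239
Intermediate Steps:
h(I, U) = -4 + U
((112*(-84))*51 + h(151, 331)) + (-259*(-904) + L) = ((112*(-84))*51 + (-4 + 331)) + (-259*(-904) - 894) = (-9408*51 + 327) + (234136 - 894) = (-479808 + 327) + 233242 = -479481 + 233242 = -246239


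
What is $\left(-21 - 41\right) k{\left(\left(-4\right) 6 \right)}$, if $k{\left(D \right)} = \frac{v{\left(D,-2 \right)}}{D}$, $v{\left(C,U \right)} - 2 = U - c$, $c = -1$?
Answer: $\frac{31}{12} \approx 2.5833$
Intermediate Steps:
$v{\left(C,U \right)} = 3 + U$ ($v{\left(C,U \right)} = 2 + \left(U - -1\right) = 2 + \left(U + 1\right) = 2 + \left(1 + U\right) = 3 + U$)
$k{\left(D \right)} = \frac{1}{D}$ ($k{\left(D \right)} = \frac{3 - 2}{D} = 1 \frac{1}{D} = \frac{1}{D}$)
$\left(-21 - 41\right) k{\left(\left(-4\right) 6 \right)} = \frac{-21 - 41}{\left(-4\right) 6} = - \frac{62}{-24} = \left(-62\right) \left(- \frac{1}{24}\right) = \frac{31}{12}$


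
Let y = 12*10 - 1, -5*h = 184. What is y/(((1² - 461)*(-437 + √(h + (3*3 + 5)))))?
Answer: 119/201044 + 119*I*√570/439281140 ≈ 0.00059191 + 6.4676e-6*I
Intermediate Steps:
h = -184/5 (h = -⅕*184 = -184/5 ≈ -36.800)
y = 119 (y = 120 - 1 = 119)
y/(((1² - 461)*(-437 + √(h + (3*3 + 5))))) = 119/(((1² - 461)*(-437 + √(-184/5 + (3*3 + 5))))) = 119/(((1 - 461)*(-437 + √(-184/5 + (9 + 5))))) = 119/((-460*(-437 + √(-184/5 + 14)))) = 119/((-460*(-437 + √(-114/5)))) = 119/((-460*(-437 + I*√570/5))) = 119/(201020 - 92*I*√570)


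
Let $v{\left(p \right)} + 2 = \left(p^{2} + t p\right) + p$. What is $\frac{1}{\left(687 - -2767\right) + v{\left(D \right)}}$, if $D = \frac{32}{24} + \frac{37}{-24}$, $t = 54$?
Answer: $\frac{576}{1981777} \approx 0.00029065$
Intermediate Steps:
$D = - \frac{5}{24}$ ($D = 32 \cdot \frac{1}{24} + 37 \left(- \frac{1}{24}\right) = \frac{4}{3} - \frac{37}{24} = - \frac{5}{24} \approx -0.20833$)
$v{\left(p \right)} = -2 + p^{2} + 55 p$ ($v{\left(p \right)} = -2 + \left(\left(p^{2} + 54 p\right) + p\right) = -2 + \left(p^{2} + 55 p\right) = -2 + p^{2} + 55 p$)
$\frac{1}{\left(687 - -2767\right) + v{\left(D \right)}} = \frac{1}{\left(687 - -2767\right) + \left(-2 + \left(- \frac{5}{24}\right)^{2} + 55 \left(- \frac{5}{24}\right)\right)} = \frac{1}{\left(687 + 2767\right) - \frac{7727}{576}} = \frac{1}{3454 - \frac{7727}{576}} = \frac{1}{\frac{1981777}{576}} = \frac{576}{1981777}$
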